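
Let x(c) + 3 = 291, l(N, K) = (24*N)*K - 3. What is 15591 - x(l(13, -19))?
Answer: 15303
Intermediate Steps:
l(N, K) = -3 + 24*K*N (l(N, K) = 24*K*N - 3 = -3 + 24*K*N)
x(c) = 288 (x(c) = -3 + 291 = 288)
15591 - x(l(13, -19)) = 15591 - 1*288 = 15591 - 288 = 15303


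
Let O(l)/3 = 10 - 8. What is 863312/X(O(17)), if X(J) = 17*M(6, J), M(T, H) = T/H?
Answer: 863312/17 ≈ 50783.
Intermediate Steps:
O(l) = 6 (O(l) = 3*(10 - 8) = 3*2 = 6)
X(J) = 102/J (X(J) = 17*(6/J) = 102/J)
863312/X(O(17)) = 863312/((102/6)) = 863312/((102*(⅙))) = 863312/17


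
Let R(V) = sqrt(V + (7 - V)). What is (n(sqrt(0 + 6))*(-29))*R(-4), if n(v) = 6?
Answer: -174*sqrt(7) ≈ -460.36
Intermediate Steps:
R(V) = sqrt(7)
(n(sqrt(0 + 6))*(-29))*R(-4) = (6*(-29))*sqrt(7) = -174*sqrt(7)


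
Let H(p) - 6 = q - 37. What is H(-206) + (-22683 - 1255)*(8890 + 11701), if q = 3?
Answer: -492907386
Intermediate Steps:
H(p) = -28 (H(p) = 6 + (3 - 37) = 6 - 34 = -28)
H(-206) + (-22683 - 1255)*(8890 + 11701) = -28 + (-22683 - 1255)*(8890 + 11701) = -28 - 23938*20591 = -28 - 492907358 = -492907386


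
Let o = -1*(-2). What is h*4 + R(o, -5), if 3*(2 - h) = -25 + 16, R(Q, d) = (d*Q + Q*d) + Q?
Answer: 2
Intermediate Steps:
o = 2
R(Q, d) = Q + 2*Q*d (R(Q, d) = (Q*d + Q*d) + Q = 2*Q*d + Q = Q + 2*Q*d)
h = 5 (h = 2 - (-25 + 16)/3 = 2 - ⅓*(-9) = 2 + 3 = 5)
h*4 + R(o, -5) = 5*4 + 2*(1 + 2*(-5)) = 20 + 2*(1 - 10) = 20 + 2*(-9) = 20 - 18 = 2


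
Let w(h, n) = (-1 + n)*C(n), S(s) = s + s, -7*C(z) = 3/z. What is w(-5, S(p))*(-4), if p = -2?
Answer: 15/7 ≈ 2.1429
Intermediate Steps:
C(z) = -3/(7*z)
S(s) = 2*s
w(h, n) = -3*(-1 + n)/(7*n) (w(h, n) = (-1 + n)*(-3/(7*n)) = -3*(-1 + n)/(7*n))
w(-5, S(p))*(-4) = (3*(1 - 2*(-2))/(7*((2*(-2)))))*(-4) = ((3/7)*(1 - 1*(-4))/(-4))*(-4) = ((3/7)*(-1/4)*(1 + 4))*(-4) = ((3/7)*(-1/4)*5)*(-4) = -15/28*(-4) = 15/7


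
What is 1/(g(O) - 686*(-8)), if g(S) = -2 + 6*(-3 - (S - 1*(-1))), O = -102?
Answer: 1/6074 ≈ 0.00016464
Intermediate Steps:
g(S) = -26 - 6*S (g(S) = -2 + 6*(-3 - (S + 1)) = -2 + 6*(-3 - (1 + S)) = -2 + 6*(-3 + (-1 - S)) = -2 + 6*(-4 - S) = -2 + (-24 - 6*S) = -26 - 6*S)
1/(g(O) - 686*(-8)) = 1/((-26 - 6*(-102)) - 686*(-8)) = 1/((-26 + 612) + 5488) = 1/(586 + 5488) = 1/6074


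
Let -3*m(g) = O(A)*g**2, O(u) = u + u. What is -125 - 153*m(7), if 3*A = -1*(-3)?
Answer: 4873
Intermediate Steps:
A = 1 (A = (-1*(-3))/3 = (1/3)*3 = 1)
O(u) = 2*u
m(g) = -2*g**2/3 (m(g) = -2*1*g**2/3 = -2*g**2/3)
-125 - 153*m(7) = -125 - (-102)*7**2 = -125 - (-102)*49 = -125 - 153*(-98/3) = -125 + 4998 = 4873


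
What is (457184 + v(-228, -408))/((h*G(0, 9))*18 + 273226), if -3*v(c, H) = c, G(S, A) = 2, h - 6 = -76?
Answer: 228630/135353 ≈ 1.6891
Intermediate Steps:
h = -70 (h = 6 - 76 = -70)
v(c, H) = -c/3
(457184 + v(-228, -408))/((h*G(0, 9))*18 + 273226) = (457184 - 1/3*(-228))/(-70*2*18 + 273226) = (457184 + 76)/(-140*18 + 273226) = 457260/(-2520 + 273226) = 457260/270706 = 457260*(1/270706) = 228630/135353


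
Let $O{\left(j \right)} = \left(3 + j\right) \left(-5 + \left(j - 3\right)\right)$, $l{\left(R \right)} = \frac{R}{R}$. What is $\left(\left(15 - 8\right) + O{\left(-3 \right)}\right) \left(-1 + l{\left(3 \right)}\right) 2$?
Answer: $0$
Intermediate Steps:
$l{\left(R \right)} = 1$
$O{\left(j \right)} = \left(-8 + j\right) \left(3 + j\right)$ ($O{\left(j \right)} = \left(3 + j\right) \left(-5 + \left(-3 + j\right)\right) = \left(3 + j\right) \left(-8 + j\right) = \left(-8 + j\right) \left(3 + j\right)$)
$\left(\left(15 - 8\right) + O{\left(-3 \right)}\right) \left(-1 + l{\left(3 \right)}\right) 2 = \left(\left(15 - 8\right) - \left(9 - 9\right)\right) \left(-1 + 1\right) 2 = \left(\left(15 - 8\right) + \left(-24 + 9 + 15\right)\right) 0 \cdot 2 = \left(\left(15 - 8\right) + 0\right) 0 = \left(7 + 0\right) 0 = 7 \cdot 0 = 0$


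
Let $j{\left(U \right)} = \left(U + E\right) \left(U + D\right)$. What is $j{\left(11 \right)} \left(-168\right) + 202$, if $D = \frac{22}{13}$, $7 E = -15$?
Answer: $- \frac{242894}{13} \approx -18684.0$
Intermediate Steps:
$E = - \frac{15}{7}$ ($E = \frac{1}{7} \left(-15\right) = - \frac{15}{7} \approx -2.1429$)
$D = \frac{22}{13}$ ($D = 22 \cdot \frac{1}{13} = \frac{22}{13} \approx 1.6923$)
$j{\left(U \right)} = \left(- \frac{15}{7} + U\right) \left(\frac{22}{13} + U\right)$ ($j{\left(U \right)} = \left(U - \frac{15}{7}\right) \left(U + \frac{22}{13}\right) = \left(- \frac{15}{7} + U\right) \left(\frac{22}{13} + U\right)$)
$j{\left(11 \right)} \left(-168\right) + 202 = \left(- \frac{330}{91} + 11^{2} - \frac{451}{91}\right) \left(-168\right) + 202 = \left(- \frac{330}{91} + 121 - \frac{451}{91}\right) \left(-168\right) + 202 = \frac{10230}{91} \left(-168\right) + 202 = - \frac{245520}{13} + 202 = - \frac{242894}{13}$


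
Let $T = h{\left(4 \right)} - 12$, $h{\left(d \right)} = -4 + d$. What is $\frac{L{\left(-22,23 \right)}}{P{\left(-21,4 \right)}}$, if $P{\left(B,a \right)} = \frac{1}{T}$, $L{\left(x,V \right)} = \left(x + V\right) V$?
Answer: $-276$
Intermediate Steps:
$L{\left(x,V \right)} = V \left(V + x\right)$ ($L{\left(x,V \right)} = \left(V + x\right) V = V \left(V + x\right)$)
$T = -12$ ($T = \left(-4 + 4\right) - 12 = 0 - 12 = -12$)
$P{\left(B,a \right)} = - \frac{1}{12}$ ($P{\left(B,a \right)} = \frac{1}{-12} = - \frac{1}{12}$)
$\frac{L{\left(-22,23 \right)}}{P{\left(-21,4 \right)}} = \frac{23 \left(23 - 22\right)}{- \frac{1}{12}} = 23 \cdot 1 \left(-12\right) = 23 \left(-12\right) = -276$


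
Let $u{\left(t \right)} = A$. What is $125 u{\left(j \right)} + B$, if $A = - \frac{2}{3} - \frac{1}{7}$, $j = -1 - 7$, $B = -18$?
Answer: $- \frac{2503}{21} \approx -119.19$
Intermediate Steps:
$j = -8$ ($j = -1 - 7 = -8$)
$A = - \frac{17}{21}$ ($A = \left(-2\right) \frac{1}{3} - \frac{1}{7} = - \frac{2}{3} - \frac{1}{7} = - \frac{17}{21} \approx -0.80952$)
$u{\left(t \right)} = - \frac{17}{21}$
$125 u{\left(j \right)} + B = 125 \left(- \frac{17}{21}\right) - 18 = - \frac{2125}{21} - 18 = - \frac{2503}{21}$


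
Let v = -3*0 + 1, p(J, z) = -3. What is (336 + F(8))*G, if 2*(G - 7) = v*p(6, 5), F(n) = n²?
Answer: 2200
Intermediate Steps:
v = 1 (v = 0 + 1 = 1)
G = 11/2 (G = 7 + (1*(-3))/2 = 7 + (½)*(-3) = 7 - 3/2 = 11/2 ≈ 5.5000)
(336 + F(8))*G = (336 + 8²)*(11/2) = (336 + 64)*(11/2) = 400*(11/2) = 2200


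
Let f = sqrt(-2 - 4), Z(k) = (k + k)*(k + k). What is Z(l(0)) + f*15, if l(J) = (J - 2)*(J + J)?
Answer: 15*I*sqrt(6) ≈ 36.742*I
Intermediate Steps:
l(J) = 2*J*(-2 + J) (l(J) = (-2 + J)*(2*J) = 2*J*(-2 + J))
Z(k) = 4*k**2 (Z(k) = (2*k)*(2*k) = 4*k**2)
f = I*sqrt(6) (f = sqrt(-6) = I*sqrt(6) ≈ 2.4495*I)
Z(l(0)) + f*15 = 4*(2*0*(-2 + 0))**2 + (I*sqrt(6))*15 = 4*(2*0*(-2))**2 + 15*I*sqrt(6) = 4*0**2 + 15*I*sqrt(6) = 4*0 + 15*I*sqrt(6) = 0 + 15*I*sqrt(6) = 15*I*sqrt(6)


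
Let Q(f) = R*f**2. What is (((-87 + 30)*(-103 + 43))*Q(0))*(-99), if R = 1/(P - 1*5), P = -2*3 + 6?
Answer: 0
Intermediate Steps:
P = 0 (P = -6 + 6 = 0)
R = -1/5 (R = 1/(0 - 1*5) = 1/(0 - 5) = 1/(-5) = -1/5 ≈ -0.20000)
Q(f) = -f**2/5
(((-87 + 30)*(-103 + 43))*Q(0))*(-99) = (((-87 + 30)*(-103 + 43))*(-1/5*0**2))*(-99) = ((-57*(-60))*(-1/5*0))*(-99) = (3420*0)*(-99) = 0*(-99) = 0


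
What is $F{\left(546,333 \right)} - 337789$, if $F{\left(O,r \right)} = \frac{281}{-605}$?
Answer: $- \frac{204362626}{605} \approx -3.3779 \cdot 10^{5}$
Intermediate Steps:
$F{\left(O,r \right)} = - \frac{281}{605}$ ($F{\left(O,r \right)} = 281 \left(- \frac{1}{605}\right) = - \frac{281}{605}$)
$F{\left(546,333 \right)} - 337789 = - \frac{281}{605} - 337789 = - \frac{204362626}{605}$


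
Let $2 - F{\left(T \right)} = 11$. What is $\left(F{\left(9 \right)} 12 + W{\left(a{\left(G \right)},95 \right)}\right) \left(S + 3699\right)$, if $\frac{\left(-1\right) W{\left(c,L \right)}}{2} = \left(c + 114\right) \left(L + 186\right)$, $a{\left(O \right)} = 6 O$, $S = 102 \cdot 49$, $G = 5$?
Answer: $-704770092$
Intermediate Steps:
$F{\left(T \right)} = -9$ ($F{\left(T \right)} = 2 - 11 = -9$)
$S = 4998$
$W{\left(c,L \right)} = - 2 \left(114 + c\right) \left(186 + L\right)$ ($W{\left(c,L \right)} = - 2 \left(c + 114\right) \left(L + 186\right) = - 2 \left(114 + c\right) \left(186 + L\right)$)
$\left(F{\left(9 \right)} 12 + W{\left(a{\left(G \right)},95 \right)}\right) \left(S + 3699\right) = \left(\left(-9\right) 12 - \left(64068 + 562 \cdot 6 \cdot 5\right)\right) \left(4998 + 3699\right) = \left(-108 - \left(75228 + 5700\right)\right) 8697 = \left(-108 - 80928\right) 8697 = \left(-81036\right) 8697 = -704770092$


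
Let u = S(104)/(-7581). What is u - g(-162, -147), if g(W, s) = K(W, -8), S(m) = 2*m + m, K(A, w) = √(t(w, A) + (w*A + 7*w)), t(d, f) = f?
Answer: -104/2527 - 7*√22 ≈ -32.874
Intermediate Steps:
K(A, w) = √(A + 7*w + A*w) (K(A, w) = √(A + (w*A + 7*w)) = √(A + (A*w + 7*w)) = √(A + (7*w + A*w)) = √(A + 7*w + A*w))
S(m) = 3*m
u = -104/2527 (u = (3*104)/(-7581) = 312*(-1/7581) = -104/2527 ≈ -0.041156)
g(W, s) = √(-56 - 7*W) (g(W, s) = √(W + 7*(-8) + W*(-8)) = √(W - 56 - 8*W) = √(-56 - 7*W))
u - g(-162, -147) = -104/2527 - √(-56 - 7*(-162)) = -104/2527 - √(-56 + 1134) = -104/2527 - √1078 = -104/2527 - 7*√22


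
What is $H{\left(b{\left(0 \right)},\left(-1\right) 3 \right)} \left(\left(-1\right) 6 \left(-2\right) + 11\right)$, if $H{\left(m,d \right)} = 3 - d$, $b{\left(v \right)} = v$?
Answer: $138$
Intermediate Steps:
$H{\left(b{\left(0 \right)},\left(-1\right) 3 \right)} \left(\left(-1\right) 6 \left(-2\right) + 11\right) = \left(3 - \left(-1\right) 3\right) \left(\left(-1\right) 6 \left(-2\right) + 11\right) = \left(3 - -3\right) \left(\left(-6\right) \left(-2\right) + 11\right) = \left(3 + 3\right) \left(12 + 11\right) = 6 \cdot 23 = 138$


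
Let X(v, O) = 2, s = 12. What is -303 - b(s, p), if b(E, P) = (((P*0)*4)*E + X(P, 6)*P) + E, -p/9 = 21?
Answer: 63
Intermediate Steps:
p = -189 (p = -9*21 = -189)
b(E, P) = E + 2*P (b(E, P) = (((P*0)*4)*E + 2*P) + E = ((0*4)*E + 2*P) + E = (0*E + 2*P) + E = (0 + 2*P) + E = 2*P + E = E + 2*P)
-303 - b(s, p) = -303 - (12 + 2*(-189)) = -303 - (12 - 378) = -303 - 1*(-366) = -303 + 366 = 63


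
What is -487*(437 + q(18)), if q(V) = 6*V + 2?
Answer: -266389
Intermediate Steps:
q(V) = 2 + 6*V
-487*(437 + q(18)) = -487*(437 + (2 + 6*18)) = -487*(437 + (2 + 108)) = -487*(437 + 110) = -487*547 = -266389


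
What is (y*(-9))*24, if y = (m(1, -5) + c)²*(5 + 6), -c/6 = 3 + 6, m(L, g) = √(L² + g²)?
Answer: -6990192 + 256608*√26 ≈ -5.6817e+6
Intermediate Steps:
c = -54 (c = -6*(3 + 6) = -6*9 = -54)
y = 11*(-54 + √26)² (y = (√(1² + (-5)²) - 54)²*(5 + 6) = (√(1 + 25) - 54)²*11 = (√26 - 54)²*11 = (-54 + √26)²*11 = 11*(-54 + √26)² ≈ 26304.)
(y*(-9))*24 = ((32362 - 1188*√26)*(-9))*24 = (-291258 + 10692*√26)*24 = -6990192 + 256608*√26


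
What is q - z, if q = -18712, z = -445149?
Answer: 426437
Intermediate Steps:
q - z = -18712 - 1*(-445149) = -18712 + 445149 = 426437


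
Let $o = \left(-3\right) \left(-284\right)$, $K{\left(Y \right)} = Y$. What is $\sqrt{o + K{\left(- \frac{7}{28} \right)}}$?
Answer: $\frac{\sqrt{3407}}{2} \approx 29.185$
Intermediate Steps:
$o = 852$
$\sqrt{o + K{\left(- \frac{7}{28} \right)}} = \sqrt{852 - \frac{7}{28}} = \sqrt{852 - \frac{1}{4}} = \sqrt{\frac{3407}{4}} = \frac{\sqrt{3407}}{2}$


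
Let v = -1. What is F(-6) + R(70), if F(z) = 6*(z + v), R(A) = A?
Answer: 28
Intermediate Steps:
F(z) = -6 + 6*z (F(z) = 6*(z - 1) = 6*(-1 + z) = -6 + 6*z)
F(-6) + R(70) = (-6 + 6*(-6)) + 70 = (-6 - 36) + 70 = -42 + 70 = 28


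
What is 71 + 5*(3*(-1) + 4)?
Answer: 76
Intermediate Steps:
71 + 5*(3*(-1) + 4) = 71 + 5*(-3 + 4) = 71 + 5*1 = 71 + 5 = 76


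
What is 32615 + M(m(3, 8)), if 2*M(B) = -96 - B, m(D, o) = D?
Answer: 65131/2 ≈ 32566.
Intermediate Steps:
M(B) = -48 - B/2 (M(B) = (-96 - B)/2 = -48 - B/2)
32615 + M(m(3, 8)) = 32615 + (-48 - 1/2*3) = 32615 + (-48 - 3/2) = 32615 - 99/2 = 65131/2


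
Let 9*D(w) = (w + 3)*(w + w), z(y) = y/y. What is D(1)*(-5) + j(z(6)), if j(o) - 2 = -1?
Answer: -31/9 ≈ -3.4444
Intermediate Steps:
z(y) = 1
j(o) = 1 (j(o) = 2 - 1 = 1)
D(w) = 2*w*(3 + w)/9 (D(w) = ((w + 3)*(w + w))/9 = ((3 + w)*(2*w))/9 = (2*w*(3 + w))/9 = 2*w*(3 + w)/9)
D(1)*(-5) + j(z(6)) = ((2/9)*1*(3 + 1))*(-5) + 1 = ((2/9)*1*4)*(-5) + 1 = (8/9)*(-5) + 1 = -40/9 + 1 = -31/9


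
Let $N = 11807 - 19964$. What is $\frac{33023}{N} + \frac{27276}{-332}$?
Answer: $- \frac{58363492}{677031} \approx -86.205$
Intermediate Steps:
$N = -8157$
$\frac{33023}{N} + \frac{27276}{-332} = \frac{33023}{-8157} + \frac{27276}{-332} = 33023 \left(- \frac{1}{8157}\right) + 27276 \left(- \frac{1}{332}\right) = - \frac{33023}{8157} - \frac{6819}{83} = - \frac{58363492}{677031}$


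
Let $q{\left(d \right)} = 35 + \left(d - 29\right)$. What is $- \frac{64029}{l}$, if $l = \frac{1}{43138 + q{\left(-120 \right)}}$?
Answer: $-2754783696$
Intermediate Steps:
$q{\left(d \right)} = 6 + d$ ($q{\left(d \right)} = 35 + \left(-29 + d\right) = 6 + d$)
$l = \frac{1}{43024}$ ($l = \frac{1}{43138 + \left(6 - 120\right)} = \frac{1}{43138 - 114} = \frac{1}{43024} \approx 2.3243 \cdot 10^{-5}$)
$- \frac{64029}{l} = - 64029 \frac{1}{\frac{1}{43024}} = \left(-64029\right) 43024 = -2754783696$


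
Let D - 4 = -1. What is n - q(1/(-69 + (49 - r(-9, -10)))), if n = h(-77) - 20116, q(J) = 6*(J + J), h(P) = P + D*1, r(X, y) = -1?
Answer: -383598/19 ≈ -20189.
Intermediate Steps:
D = 3 (D = 4 - 1 = 3)
h(P) = 3 + P (h(P) = P + 3*1 = P + 3 = 3 + P)
q(J) = 12*J (q(J) = 6*(2*J) = 12*J)
n = -20190 (n = (3 - 77) - 20116 = -74 - 20116 = -20190)
n - q(1/(-69 + (49 - r(-9, -10)))) = -20190 - 12/(-69 + (49 - 1*(-1))) = -20190 - 12/(-69 + (49 + 1)) = -20190 - 12/(-69 + 50) = -20190 - 12/(-19) = -20190 - 12*(-1)/19 = -20190 - 1*(-12/19) = -20190 + 12/19 = -383598/19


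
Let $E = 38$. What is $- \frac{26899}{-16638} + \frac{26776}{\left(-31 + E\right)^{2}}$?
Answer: $\frac{446817139}{815262} \approx 548.07$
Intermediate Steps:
$- \frac{26899}{-16638} + \frac{26776}{\left(-31 + E\right)^{2}} = - \frac{26899}{-16638} + \frac{26776}{\left(-31 + 38\right)^{2}} = \left(-26899\right) \left(- \frac{1}{16638}\right) + \frac{26776}{7^{2}} = \frac{26899}{16638} + \frac{26776}{49} = \frac{446817139}{815262}$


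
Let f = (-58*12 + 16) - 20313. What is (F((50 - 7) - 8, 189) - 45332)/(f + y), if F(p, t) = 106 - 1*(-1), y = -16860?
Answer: 45225/37853 ≈ 1.1948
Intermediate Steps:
F(p, t) = 107 (F(p, t) = 106 + 1 = 107)
f = -20993 (f = (-696 + 16) - 20313 = -680 - 20313 = -20993)
(F((50 - 7) - 8, 189) - 45332)/(f + y) = (107 - 45332)/(-20993 - 16860) = -45225/(-37853) = -45225*(-1/37853) = 45225/37853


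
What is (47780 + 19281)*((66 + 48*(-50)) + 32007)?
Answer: 1989901053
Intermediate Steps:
(47780 + 19281)*((66 + 48*(-50)) + 32007) = 67061*((66 - 2400) + 32007) = 67061*(-2334 + 32007) = 67061*29673 = 1989901053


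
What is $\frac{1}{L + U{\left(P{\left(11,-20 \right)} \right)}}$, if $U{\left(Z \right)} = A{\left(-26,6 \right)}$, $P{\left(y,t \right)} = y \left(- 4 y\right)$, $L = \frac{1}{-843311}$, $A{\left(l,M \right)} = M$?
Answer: $\frac{843311}{5059865} \approx 0.16667$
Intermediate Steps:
$L = - \frac{1}{843311} \approx -1.1858 \cdot 10^{-6}$
$P{\left(y,t \right)} = - 4 y^{2}$
$U{\left(Z \right)} = 6$
$\frac{1}{L + U{\left(P{\left(11,-20 \right)} \right)}} = \frac{1}{- \frac{1}{843311} + 6} = \frac{1}{\frac{5059865}{843311}} = \frac{843311}{5059865}$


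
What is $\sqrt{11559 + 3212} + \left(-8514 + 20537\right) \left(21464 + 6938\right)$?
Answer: $341477246 + \sqrt{14771} \approx 3.4148 \cdot 10^{8}$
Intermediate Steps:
$\sqrt{11559 + 3212} + \left(-8514 + 20537\right) \left(21464 + 6938\right) = \sqrt{14771} + 12023 \cdot 28402 = \sqrt{14771} + 341477246 = 341477246 + \sqrt{14771}$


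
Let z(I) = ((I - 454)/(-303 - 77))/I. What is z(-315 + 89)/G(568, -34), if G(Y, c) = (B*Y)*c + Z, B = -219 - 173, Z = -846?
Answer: -17/16251626326 ≈ -1.0460e-9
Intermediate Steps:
B = -392
G(Y, c) = -846 - 392*Y*c (G(Y, c) = (-392*Y)*c - 846 = -392*Y*c - 846 = -846 - 392*Y*c)
z(I) = (227/190 - I/380)/I (z(I) = ((-454 + I)/(-380))/I = ((-454 + I)*(-1/380))/I = (227/190 - I/380)/I)
z(-315 + 89)/G(568, -34) = ((454 - (-315 + 89))/(380*(-315 + 89)))/(-846 - 392*568*(-34)) = ((1/380)*(454 - 1*(-226))/(-226))/(-846 + 7570304) = ((1/380)*(-1/226)*(454 + 226))/7569458 = ((1/380)*(-1/226)*680)*(1/7569458) = -17/2147*1/7569458 = -17/16251626326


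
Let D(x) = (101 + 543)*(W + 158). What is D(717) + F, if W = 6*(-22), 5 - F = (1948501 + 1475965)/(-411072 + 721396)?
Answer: 2597096105/155162 ≈ 16738.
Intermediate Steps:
F = -936423/155162 (F = 5 - (1948501 + 1475965)/(-411072 + 721396) = 5 - 3424466/310324 = 5 - 1*1712233/155162 = 5 - 1712233/155162 = -936423/155162 ≈ -6.0351)
W = -132
D(x) = 16744 (D(x) = (101 + 543)*(-132 + 158) = 644*26 = 16744)
D(717) + F = 16744 - 936423/155162 = 2597096105/155162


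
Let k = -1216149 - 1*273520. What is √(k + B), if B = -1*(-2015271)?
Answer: √525602 ≈ 724.98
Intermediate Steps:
k = -1489669 (k = -1216149 - 273520 = -1489669)
B = 2015271
√(k + B) = √(-1489669 + 2015271) = √525602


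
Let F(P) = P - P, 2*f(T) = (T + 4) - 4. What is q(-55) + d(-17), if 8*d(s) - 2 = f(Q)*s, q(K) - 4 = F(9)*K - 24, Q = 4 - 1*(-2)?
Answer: -209/8 ≈ -26.125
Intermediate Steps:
Q = 6 (Q = 4 + 2 = 6)
f(T) = T/2 (f(T) = ((T + 4) - 4)/2 = ((4 + T) - 4)/2 = T/2)
F(P) = 0
q(K) = -20 (q(K) = 4 + (0*K - 24) = 4 + (0 - 24) = 4 - 24 = -20)
d(s) = ¼ + 3*s/8 (d(s) = ¼ + (((½)*6)*s)/8 = ¼ + (3*s)/8 = ¼ + 3*s/8)
q(-55) + d(-17) = -20 + (¼ + (3/8)*(-17)) = -20 + (¼ - 51/8) = -20 - 49/8 = -209/8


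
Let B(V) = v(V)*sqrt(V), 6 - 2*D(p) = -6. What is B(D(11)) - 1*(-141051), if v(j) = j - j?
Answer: 141051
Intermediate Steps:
D(p) = 6 (D(p) = 3 - 1/2*(-6) = 3 + 3 = 6)
v(j) = 0
B(V) = 0 (B(V) = 0*sqrt(V) = 0)
B(D(11)) - 1*(-141051) = 0 - 1*(-141051) = 0 + 141051 = 141051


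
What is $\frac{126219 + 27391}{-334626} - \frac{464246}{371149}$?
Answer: $- \frac{106180489943}{62098052637} \approx -1.7099$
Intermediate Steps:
$\frac{126219 + 27391}{-334626} - \frac{464246}{371149} = 153610 \left(- \frac{1}{334626}\right) - \frac{464246}{371149} = - \frac{76805}{167313} - \frac{464246}{371149} = - \frac{106180489943}{62098052637}$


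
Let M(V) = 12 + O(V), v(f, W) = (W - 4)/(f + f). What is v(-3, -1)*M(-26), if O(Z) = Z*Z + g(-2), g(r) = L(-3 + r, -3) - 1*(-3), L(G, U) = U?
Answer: 1720/3 ≈ 573.33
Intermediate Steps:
v(f, W) = (-4 + W)/(2*f) (v(f, W) = (-4 + W)/((2*f)) = (-4 + W)*(1/(2*f)) = (-4 + W)/(2*f))
g(r) = 0 (g(r) = -3 - 1*(-3) = -3 + 3 = 0)
O(Z) = Z² (O(Z) = Z*Z + 0 = Z² + 0 = Z²)
M(V) = 12 + V²
v(-3, -1)*M(-26) = ((½)*(-4 - 1)/(-3))*(12 + (-26)²) = ((½)*(-⅓)*(-5))*(12 + 676) = (⅚)*688 = 1720/3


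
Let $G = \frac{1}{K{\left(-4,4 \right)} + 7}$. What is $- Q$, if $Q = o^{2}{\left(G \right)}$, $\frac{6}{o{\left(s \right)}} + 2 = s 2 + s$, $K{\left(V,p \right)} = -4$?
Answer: $-36$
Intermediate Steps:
$G = \frac{1}{3}$ ($G = \frac{1}{-4 + 7} = \frac{1}{3} \approx 0.33333$)
$o{\left(s \right)} = \frac{6}{-2 + 3 s}$ ($o{\left(s \right)} = \frac{6}{-2 + \left(s 2 + s\right)} = \frac{6}{-2 + \left(2 s + s\right)} = \frac{6}{-2 + 3 s}$)
$Q = 36$ ($Q = \left(\frac{6}{-2 + 3 \cdot \frac{1}{3}}\right)^{2} = \left(\frac{6}{-2 + 1}\right)^{2} = \left(\frac{6}{-1}\right)^{2} = \left(6 \left(-1\right)\right)^{2} = \left(-6\right)^{2} = 36$)
$- Q = \left(-1\right) 36 = -36$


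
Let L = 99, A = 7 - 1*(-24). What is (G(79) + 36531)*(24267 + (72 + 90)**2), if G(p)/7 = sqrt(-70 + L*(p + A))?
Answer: 1845217341 + 707154*sqrt(2705) ≈ 1.8820e+9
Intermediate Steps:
A = 31 (A = 7 + 24 = 31)
G(p) = 7*sqrt(2999 + 99*p) (G(p) = 7*sqrt(-70 + 99*(p + 31)) = 7*sqrt(-70 + 99*(31 + p)) = 7*sqrt(-70 + (3069 + 99*p)) = 7*sqrt(2999 + 99*p))
(G(79) + 36531)*(24267 + (72 + 90)**2) = (7*sqrt(2999 + 99*79) + 36531)*(24267 + (72 + 90)**2) = (7*sqrt(2999 + 7821) + 36531)*(24267 + 162**2) = (7*sqrt(10820) + 36531)*(24267 + 26244) = (7*(2*sqrt(2705)) + 36531)*50511 = (14*sqrt(2705) + 36531)*50511 = (36531 + 14*sqrt(2705))*50511 = 1845217341 + 707154*sqrt(2705)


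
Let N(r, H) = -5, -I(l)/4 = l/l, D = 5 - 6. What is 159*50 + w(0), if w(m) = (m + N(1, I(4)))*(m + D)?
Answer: 7955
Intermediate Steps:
D = -1
I(l) = -4 (I(l) = -4*l/l = -4*1 = -4)
w(m) = (-1 + m)*(-5 + m) (w(m) = (m - 5)*(m - 1) = (-5 + m)*(-1 + m) = (-1 + m)*(-5 + m))
159*50 + w(0) = 159*50 + (5 + 0² - 6*0) = 7950 + (5 + 0 + 0) = 7950 + 5 = 7955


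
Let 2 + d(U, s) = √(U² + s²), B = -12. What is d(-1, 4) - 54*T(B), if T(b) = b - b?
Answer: -2 + √17 ≈ 2.1231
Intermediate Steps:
T(b) = 0
d(U, s) = -2 + √(U² + s²)
d(-1, 4) - 54*T(B) = (-2 + √((-1)² + 4²)) - 54*0 = (-2 + √(1 + 16)) + 0 = (-2 + √17) + 0 = -2 + √17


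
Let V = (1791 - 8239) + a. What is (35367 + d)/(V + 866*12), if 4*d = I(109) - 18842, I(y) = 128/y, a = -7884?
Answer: -6683181/858920 ≈ -7.7809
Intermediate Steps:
d = -1026825/218 (d = (128/109 - 18842)/4 = (¼)*(-2053650/109) = -1026825/218 ≈ -4710.2)
V = -14332 (V = (1791 - 8239) - 7884 = -6448 - 7884 = -14332)
(35367 + d)/(V + 866*12) = (35367 - 1026825/218)/(-14332 + 866*12) = 6683181/(218*(-14332 + 10392)) = (6683181/218)/(-3940) = (6683181/218)*(-1/3940) = -6683181/858920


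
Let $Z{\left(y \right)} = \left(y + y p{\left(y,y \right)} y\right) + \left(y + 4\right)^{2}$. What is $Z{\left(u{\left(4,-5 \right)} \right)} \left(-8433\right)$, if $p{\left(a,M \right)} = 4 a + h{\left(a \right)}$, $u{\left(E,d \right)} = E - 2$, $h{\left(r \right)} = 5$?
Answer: $-758970$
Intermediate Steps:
$u{\left(E,d \right)} = -2 + E$ ($u{\left(E,d \right)} = E - 2 = -2 + E$)
$p{\left(a,M \right)} = 5 + 4 a$ ($p{\left(a,M \right)} = 4 a + 5 = 5 + 4 a$)
$Z{\left(y \right)} = y + \left(4 + y\right)^{2} + y^{2} \left(5 + 4 y\right)$ ($Z{\left(y \right)} = \left(y + y \left(5 + 4 y\right) y\right) + \left(y + 4\right)^{2} = \left(y + y^{2} \left(5 + 4 y\right)\right) + \left(4 + y\right)^{2} = y + \left(4 + y\right)^{2} + y^{2} \left(5 + 4 y\right)$)
$Z{\left(u{\left(4,-5 \right)} \right)} \left(-8433\right) = \left(\left(-2 + 4\right) + \left(4 + \left(-2 + 4\right)\right)^{2} + \left(-2 + 4\right)^{2} \left(5 + 4 \left(-2 + 4\right)\right)\right) \left(-8433\right) = \left(2 + \left(4 + 2\right)^{2} + 2^{2} \left(5 + 4 \cdot 2\right)\right) \left(-8433\right) = \left(2 + 6^{2} + 4 \left(5 + 8\right)\right) \left(-8433\right) = \left(2 + 36 + 4 \cdot 13\right) \left(-8433\right) = \left(2 + 36 + 52\right) \left(-8433\right) = 90 \left(-8433\right) = -758970$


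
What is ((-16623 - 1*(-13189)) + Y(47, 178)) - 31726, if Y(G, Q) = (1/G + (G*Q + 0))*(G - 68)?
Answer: -9909783/47 ≈ -2.1085e+5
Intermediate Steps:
Y(G, Q) = (-68 + G)*(1/G + G*Q) (Y(G, Q) = (1/G + G*Q)*(-68 + G) = (-68 + G)*(1/G + G*Q))
((-16623 - 1*(-13189)) + Y(47, 178)) - 31726 = ((-16623 - 1*(-13189)) + (1 - 68/47 + 178*47² - 68*47*178)) - 31726 = ((-16623 + 13189) + (1 - 68*1/47 + 178*2209 - 568888)) - 31726 = (-3434 + (1 - 68/47 + 393202 - 568888)) - 31726 = (-3434 - 8257263/47) - 31726 = -8418661/47 - 31726 = -9909783/47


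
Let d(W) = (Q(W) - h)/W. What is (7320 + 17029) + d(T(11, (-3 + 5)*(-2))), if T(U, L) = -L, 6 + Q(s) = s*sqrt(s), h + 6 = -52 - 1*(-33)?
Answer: 97423/4 ≈ 24356.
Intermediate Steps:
h = -25 (h = -6 + (-52 - 1*(-33)) = -6 + (-52 + 33) = -6 - 19 = -25)
Q(s) = -6 + s**(3/2) (Q(s) = -6 + s*sqrt(s) = -6 + s**(3/2))
d(W) = (19 + W**(3/2))/W (d(W) = ((-6 + W**(3/2)) - 1*(-25))/W = ((-6 + W**(3/2)) + 25)/W = (19 + W**(3/2))/W)
(7320 + 17029) + d(T(11, (-3 + 5)*(-2))) = (7320 + 17029) + (19 + (-(-3 + 5)*(-2))**(3/2))/((-(-3 + 5)*(-2))) = 24349 + (19 + (-2*(-2))**(3/2))/((-2*(-2))) = 24349 + (19 + (-1*(-4))**(3/2))/((-1*(-4))) = 24349 + (19 + 4**(3/2))/4 = 24349 + (19 + 8)/4 = 24349 + (1/4)*27 = 24349 + 27/4 = 97423/4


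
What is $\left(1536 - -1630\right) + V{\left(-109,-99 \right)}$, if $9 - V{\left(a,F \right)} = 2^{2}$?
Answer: $3171$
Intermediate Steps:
$V{\left(a,F \right)} = 5$ ($V{\left(a,F \right)} = 9 - 2^{2} = 9 - 4 = 5$)
$\left(1536 - -1630\right) + V{\left(-109,-99 \right)} = \left(1536 - -1630\right) + 5 = \left(1536 + 1630\right) + 5 = 3166 + 5 = 3171$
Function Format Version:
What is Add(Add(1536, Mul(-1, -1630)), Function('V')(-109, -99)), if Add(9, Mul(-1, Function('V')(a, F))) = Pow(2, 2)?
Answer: 3171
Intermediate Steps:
Function('V')(a, F) = 5 (Function('V')(a, F) = Add(9, Mul(-1, Pow(2, 2))) = Add(9, Mul(-1, 4)) = Add(9, -4) = 5)
Add(Add(1536, Mul(-1, -1630)), Function('V')(-109, -99)) = Add(Add(1536, Mul(-1, -1630)), 5) = Add(Add(1536, 1630), 5) = Add(3166, 5) = 3171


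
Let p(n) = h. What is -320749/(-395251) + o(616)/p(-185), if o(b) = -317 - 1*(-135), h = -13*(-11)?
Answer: -2005275/4347761 ≈ -0.46122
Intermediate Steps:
h = 143
o(b) = -182 (o(b) = -317 + 135 = -182)
p(n) = 143
-320749/(-395251) + o(616)/p(-185) = -320749/(-395251) - 182/143 = -320749*(-1/395251) - 182*1/143 = 320749/395251 - 14/11 = -2005275/4347761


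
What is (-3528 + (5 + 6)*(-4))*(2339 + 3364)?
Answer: -20371116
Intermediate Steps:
(-3528 + (5 + 6)*(-4))*(2339 + 3364) = (-3528 + 11*(-4))*5703 = (-3528 - 44)*5703 = -3572*5703 = -20371116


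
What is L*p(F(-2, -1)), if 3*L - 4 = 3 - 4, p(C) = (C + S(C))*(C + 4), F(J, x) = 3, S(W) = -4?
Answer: -7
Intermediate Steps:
p(C) = (-4 + C)*(4 + C) (p(C) = (C - 4)*(C + 4) = (-4 + C)*(4 + C))
L = 1 (L = 4/3 + (3 - 4)/3 = 4/3 + (⅓)*(-1) = 4/3 - ⅓ = 1)
L*p(F(-2, -1)) = 1*(-16 + 3²) = 1*(-16 + 9) = 1*(-7) = -7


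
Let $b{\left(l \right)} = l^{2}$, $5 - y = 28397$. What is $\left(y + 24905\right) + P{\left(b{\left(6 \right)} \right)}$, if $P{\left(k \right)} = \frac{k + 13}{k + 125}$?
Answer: $- \frac{80194}{23} \approx -3486.7$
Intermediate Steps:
$y = -28392$ ($y = 5 - 28397 = -28392$)
$P{\left(k \right)} = \frac{13 + k}{125 + k}$
$\left(y + 24905\right) + P{\left(b{\left(6 \right)} \right)} = \left(-28392 + 24905\right) + \frac{13 + 6^{2}}{125 + 6^{2}} = -3487 + \frac{13 + 36}{125 + 36} = -3487 + \frac{1}{161} \cdot 49 = -3487 + \frac{7}{23} = - \frac{80194}{23}$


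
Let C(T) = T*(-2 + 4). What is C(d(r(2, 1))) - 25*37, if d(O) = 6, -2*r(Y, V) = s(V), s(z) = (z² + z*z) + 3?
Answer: -913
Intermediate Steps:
s(z) = 3 + 2*z² (s(z) = (z² + z²) + 3 = 2*z² + 3 = 3 + 2*z²)
r(Y, V) = -3/2 - V² (r(Y, V) = -(3 + 2*V²)/2 = -3/2 - V²)
C(T) = 2*T (C(T) = T*2 = 2*T)
C(d(r(2, 1))) - 25*37 = 2*6 - 25*37 = 12 - 925 = -913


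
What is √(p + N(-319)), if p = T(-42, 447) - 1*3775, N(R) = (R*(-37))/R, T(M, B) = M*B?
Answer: I*√22586 ≈ 150.29*I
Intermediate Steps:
T(M, B) = B*M
N(R) = -37 (N(R) = (-37*R)/R = -37)
p = -22549 (p = 447*(-42) - 1*3775 = -18774 - 3775 = -22549)
√(p + N(-319)) = √(-22549 - 37) = √(-22586) = I*√22586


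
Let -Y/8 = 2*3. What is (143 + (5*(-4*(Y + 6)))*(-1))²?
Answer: 485809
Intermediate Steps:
Y = -48 (Y = -16*3 = -8*6 = -48)
(143 + (5*(-4*(Y + 6)))*(-1))² = (143 + (5*(-4*(-48 + 6)))*(-1))² = (143 + (5*(-4*(-42)))*(-1))² = (143 + (5*168)*(-1))² = (143 + 840*(-1))² = (143 - 840)² = (-697)² = 485809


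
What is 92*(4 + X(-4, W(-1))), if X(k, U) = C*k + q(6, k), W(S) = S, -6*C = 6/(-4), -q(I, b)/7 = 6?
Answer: -3588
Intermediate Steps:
q(I, b) = -42 (q(I, b) = -7*6 = -42)
C = ¼ (C = -1/(-4) = -(-1)/4 = -⅙*(-3/2) = ¼ ≈ 0.25000)
X(k, U) = -42 + k/4 (X(k, U) = k/4 - 42 = -42 + k/4)
92*(4 + X(-4, W(-1))) = 92*(4 + (-42 + (¼)*(-4))) = 92*(4 + (-42 - 1)) = 92*(4 - 43) = 92*(-39) = -3588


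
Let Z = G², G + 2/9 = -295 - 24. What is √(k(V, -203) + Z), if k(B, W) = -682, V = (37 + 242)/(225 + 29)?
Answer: √8198887/9 ≈ 318.15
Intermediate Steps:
V = 279/254 ≈ 1.0984
G = -2873/9 (G = -2/9 + (-295 - 24) = -2/9 - 319 = -2873/9 ≈ -319.22)
Z = 8254129/81 (Z = (-2873/9)² = 8254129/81 ≈ 1.0190e+5)
√(k(V, -203) + Z) = √(-682 + 8254129/81) = √(8198887/81) = √8198887/9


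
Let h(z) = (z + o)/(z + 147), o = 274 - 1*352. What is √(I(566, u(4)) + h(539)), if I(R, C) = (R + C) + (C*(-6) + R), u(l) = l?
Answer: √10686102/98 ≈ 33.357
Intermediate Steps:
o = -78 (o = 274 - 352 = -78)
I(R, C) = -5*C + 2*R (I(R, C) = (C + R) + (-6*C + R) = (C + R) + (R - 6*C) = -5*C + 2*R)
h(z) = (-78 + z)/(147 + z) (h(z) = (z - 78)/(z + 147) = (-78 + z)/(147 + z))
√(I(566, u(4)) + h(539)) = √((-5*4 + 2*566) + (-78 + 539)/(147 + 539)) = √((-20 + 1132) + 461/686) = √(1112 + (1/686)*461) = √(1112 + 461/686) = √(763293/686) = √10686102/98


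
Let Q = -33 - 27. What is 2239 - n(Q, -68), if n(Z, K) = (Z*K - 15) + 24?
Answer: -1850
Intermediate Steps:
Q = -60
n(Z, K) = 9 + K*Z (n(Z, K) = (K*Z - 15) + 24 = (-15 + K*Z) + 24 = 9 + K*Z)
2239 - n(Q, -68) = 2239 - (9 - 68*(-60)) = 2239 - (9 + 4080) = 2239 - 1*4089 = 2239 - 4089 = -1850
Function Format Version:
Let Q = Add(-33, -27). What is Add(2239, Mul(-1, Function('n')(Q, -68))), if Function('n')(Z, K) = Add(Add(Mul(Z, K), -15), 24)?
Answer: -1850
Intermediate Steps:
Q = -60
Function('n')(Z, K) = Add(9, Mul(K, Z)) (Function('n')(Z, K) = Add(Add(Mul(K, Z), -15), 24) = Add(Add(-15, Mul(K, Z)), 24) = Add(9, Mul(K, Z)))
Add(2239, Mul(-1, Function('n')(Q, -68))) = Add(2239, Mul(-1, Add(9, Mul(-68, -60)))) = Add(2239, Mul(-1, Add(9, 4080))) = Add(2239, Mul(-1, 4089)) = Add(2239, -4089) = -1850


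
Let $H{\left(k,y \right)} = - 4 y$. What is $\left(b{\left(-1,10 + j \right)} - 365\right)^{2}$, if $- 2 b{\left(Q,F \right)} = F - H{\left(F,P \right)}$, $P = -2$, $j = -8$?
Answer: $131044$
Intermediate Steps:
$b{\left(Q,F \right)} = 4 - \frac{F}{2}$ ($b{\left(Q,F \right)} = - \frac{F - \left(-4\right) \left(-2\right)}{2} = - \frac{F - 8}{2} = - \frac{-8 + F}{2} = 4 - \frac{F}{2}$)
$\left(b{\left(-1,10 + j \right)} - 365\right)^{2} = \left(\left(4 - \frac{10 - 8}{2}\right) - 365\right)^{2} = \left(\left(4 - 1\right) - 365\right)^{2} = \left(3 - 365\right)^{2} = \left(-362\right)^{2} = 131044$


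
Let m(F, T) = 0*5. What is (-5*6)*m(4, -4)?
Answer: 0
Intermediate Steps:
m(F, T) = 0
(-5*6)*m(4, -4) = -5*6*0 = -30*0 = 0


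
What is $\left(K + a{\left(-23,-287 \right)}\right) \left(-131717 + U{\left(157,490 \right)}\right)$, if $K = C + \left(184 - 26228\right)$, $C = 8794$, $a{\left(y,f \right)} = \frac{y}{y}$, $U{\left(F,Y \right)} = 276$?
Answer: $2267225809$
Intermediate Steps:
$a{\left(y,f \right)} = 1$
$K = -17250$ ($K = 8794 + \left(184 - 26228\right) = 8794 - 26044 = -17250$)
$\left(K + a{\left(-23,-287 \right)}\right) \left(-131717 + U{\left(157,490 \right)}\right) = \left(-17250 + 1\right) \left(-131717 + 276\right) = \left(-17249\right) \left(-131441\right) = 2267225809$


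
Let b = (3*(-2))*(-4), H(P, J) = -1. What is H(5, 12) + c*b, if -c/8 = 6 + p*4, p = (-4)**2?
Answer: -13441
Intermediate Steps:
p = 16
b = 24 (b = -6*(-4) = 24)
c = -560 (c = -8*(6 + 16*4) = -8*(6 + 64) = -8*70 = -560)
H(5, 12) + c*b = -1 - 560*24 = -1 - 13440 = -13441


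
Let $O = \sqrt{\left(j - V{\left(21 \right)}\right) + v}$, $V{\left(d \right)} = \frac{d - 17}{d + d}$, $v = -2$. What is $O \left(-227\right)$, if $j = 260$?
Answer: $- \frac{454 \sqrt{28434}}{21} \approx -3645.5$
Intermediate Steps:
$V{\left(d \right)} = \frac{-17 + d}{2 d}$
$O = \frac{2 \sqrt{28434}}{21}$ ($O = \sqrt{\left(260 - \frac{-17 + 21}{2 \cdot 21}\right) - 2} = \sqrt{\left(260 - \frac{1}{2} \cdot \frac{1}{21} \cdot 4\right) - 2} = \sqrt{\left(260 - \frac{2}{21}\right) - 2} = \sqrt{\frac{5458}{21} - 2} = \sqrt{\frac{5416}{21}} = \frac{2 \sqrt{28434}}{21} \approx 16.059$)
$O \left(-227\right) = \frac{2 \sqrt{28434}}{21} \left(-227\right) = - \frac{454 \sqrt{28434}}{21}$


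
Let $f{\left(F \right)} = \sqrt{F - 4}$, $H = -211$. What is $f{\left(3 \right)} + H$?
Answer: $-211 + i \approx -211.0 + 1.0 i$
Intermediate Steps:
$f{\left(F \right)} = \sqrt{-4 + F}$
$f{\left(3 \right)} + H = \sqrt{-4 + 3} - 211 = \sqrt{-1} - 211 = i - 211 = -211 + i$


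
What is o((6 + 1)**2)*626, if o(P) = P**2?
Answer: 1503026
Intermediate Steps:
o((6 + 1)**2)*626 = ((6 + 1)**2)**2*626 = (7**2)**2*626 = 49**2*626 = 2401*626 = 1503026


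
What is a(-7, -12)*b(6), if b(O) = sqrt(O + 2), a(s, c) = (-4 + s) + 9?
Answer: -4*sqrt(2) ≈ -5.6569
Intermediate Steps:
a(s, c) = 5 + s
b(O) = sqrt(2 + O)
a(-7, -12)*b(6) = (5 - 7)*sqrt(2 + 6) = -4*sqrt(2)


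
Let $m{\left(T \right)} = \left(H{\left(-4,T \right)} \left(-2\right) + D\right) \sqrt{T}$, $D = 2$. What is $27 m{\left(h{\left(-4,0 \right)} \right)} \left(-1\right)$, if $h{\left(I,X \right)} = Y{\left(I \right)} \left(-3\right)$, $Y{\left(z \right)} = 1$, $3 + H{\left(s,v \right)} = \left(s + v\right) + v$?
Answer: $- 756 i \sqrt{3} \approx - 1309.4 i$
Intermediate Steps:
$H{\left(s,v \right)} = -3 + s + 2 v$ ($H{\left(s,v \right)} = -3 + \left(\left(s + v\right) + v\right) = -3 + \left(s + 2 v\right) = -3 + s + 2 v$)
$h{\left(I,X \right)} = -3$ ($h{\left(I,X \right)} = 1 \left(-3\right) = -3$)
$m{\left(T \right)} = \sqrt{T} \left(16 - 4 T\right)$ ($m{\left(T \right)} = \left(\left(-3 - 4 + 2 T\right) \left(-2\right) + 2\right) \sqrt{T} = \left(\left(-7 + 2 T\right) \left(-2\right) + 2\right) \sqrt{T} = \left(\left(14 - 4 T\right) + 2\right) \sqrt{T} = \left(16 - 4 T\right) \sqrt{T} = \sqrt{T} \left(16 - 4 T\right)$)
$27 m{\left(h{\left(-4,0 \right)} \right)} \left(-1\right) = 27 \cdot 4 \sqrt{-3} \left(4 - -3\right) \left(-1\right) = 27 \cdot 4 i \sqrt{3} \left(4 + 3\right) \left(-1\right) = 27 \cdot 4 i \sqrt{3} \cdot 7 \left(-1\right) = 27 \cdot 28 i \sqrt{3} \left(-1\right) = 756 i \sqrt{3} \left(-1\right) = - 756 i \sqrt{3}$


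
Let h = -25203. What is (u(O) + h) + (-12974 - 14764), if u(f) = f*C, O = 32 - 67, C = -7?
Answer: -52696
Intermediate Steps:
O = -35
u(f) = -7*f (u(f) = f*(-7) = -7*f)
(u(O) + h) + (-12974 - 14764) = (-7*(-35) - 25203) + (-12974 - 14764) = (245 - 25203) - 27738 = -24958 - 27738 = -52696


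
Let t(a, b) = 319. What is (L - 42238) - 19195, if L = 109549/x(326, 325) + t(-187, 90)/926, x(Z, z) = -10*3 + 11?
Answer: -1182288515/17594 ≈ -67198.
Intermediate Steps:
x(Z, z) = -19 (x(Z, z) = -30 + 11 = -19)
L = -101436313/17594 (L = 109549/(-19) + 319/926 = 109549*(-1/19) + 319*(1/926) = -109549/19 + 319/926 = -101436313/17594 ≈ -5765.4)
(L - 42238) - 19195 = (-101436313/17594 - 42238) - 19195 = -844571685/17594 - 19195 = -1182288515/17594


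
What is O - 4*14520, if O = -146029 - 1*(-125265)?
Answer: -78844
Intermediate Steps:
O = -20764 (O = -146029 + 125265 = -20764)
O - 4*14520 = -20764 - 4*14520 = -20764 - 1*58080 = -20764 - 58080 = -78844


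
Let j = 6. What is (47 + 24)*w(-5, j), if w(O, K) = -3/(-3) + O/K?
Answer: 71/6 ≈ 11.833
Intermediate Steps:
w(O, K) = 1 + O/K (w(O, K) = -3*(-⅓) + O/K = 1 + O/K)
(47 + 24)*w(-5, j) = (47 + 24)*((6 - 5)/6) = 71*((⅙)*1) = 71*(⅙) = 71/6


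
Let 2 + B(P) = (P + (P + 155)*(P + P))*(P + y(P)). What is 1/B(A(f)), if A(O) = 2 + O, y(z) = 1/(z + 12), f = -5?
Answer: 3/7924 ≈ 0.00037860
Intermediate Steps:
y(z) = 1/(12 + z)
B(P) = -2 + (P + 1/(12 + P))*(P + 2*P*(155 + P)) (B(P) = -2 + (P + (P + 155)*(P + P))*(P + 1/(12 + P)) = -2 + (P + (155 + P)*(2*P))*(P + 1/(12 + P)) = -2 + (P + 2*P*(155 + P))*(P + 1/(12 + P)) = -2 + (P + 1/(12 + P))*(P + 2*P*(155 + P)))
1/B(A(f)) = 1/((-24 + 2*(2 - 5)⁴ + 309*(2 - 5) + 335*(2 - 5)³ + 3734*(2 - 5)²)/(12 + (2 - 5))) = 1/((-24 + 2*(-3)⁴ + 309*(-3) + 335*(-3)³ + 3734*(-3)²)/(12 - 3)) = 1/((-24 + 2*81 - 927 + 335*(-27) + 3734*9)/9) = 1/((-24 + 162 - 927 - 9045 + 33606)/9) = 1/((⅑)*23772) = 1/(7924/3) = 3/7924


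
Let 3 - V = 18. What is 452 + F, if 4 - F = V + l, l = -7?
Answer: 478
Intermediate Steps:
V = -15 (V = 3 - 1*18 = 3 - 18 = -15)
F = 26 (F = 4 - (-15 - 7) = 4 - 1*(-22) = 4 + 22 = 26)
452 + F = 452 + 26 = 478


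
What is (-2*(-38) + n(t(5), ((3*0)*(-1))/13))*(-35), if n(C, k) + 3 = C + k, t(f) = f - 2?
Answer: -2660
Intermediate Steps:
t(f) = -2 + f
n(C, k) = -3 + C + k (n(C, k) = -3 + (C + k) = -3 + C + k)
(-2*(-38) + n(t(5), ((3*0)*(-1))/13))*(-35) = (-2*(-38) + (-3 + (-2 + 5) + ((3*0)*(-1))/13))*(-35) = (76 + (-3 + 3 + (0*(-1))*(1/13)))*(-35) = (76 + (-3 + 3 + 0*(1/13)))*(-35) = (76 + (-3 + 3 + 0))*(-35) = (76 + 0)*(-35) = 76*(-35) = -2660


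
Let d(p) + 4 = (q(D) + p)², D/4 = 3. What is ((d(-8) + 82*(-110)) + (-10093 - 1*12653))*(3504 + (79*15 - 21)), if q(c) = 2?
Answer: -148134312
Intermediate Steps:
D = 12 (D = 4*3 = 12)
d(p) = -4 + (2 + p)²
((d(-8) + 82*(-110)) + (-10093 - 1*12653))*(3504 + (79*15 - 21)) = ((-8*(4 - 8) + 82*(-110)) + (-10093 - 1*12653))*(3504 + (79*15 - 21)) = ((-8*(-4) - 9020) + (-10093 - 12653))*(3504 + (1185 - 21)) = ((32 - 9020) - 22746)*(3504 + 1164) = (-8988 - 22746)*4668 = -31734*4668 = -148134312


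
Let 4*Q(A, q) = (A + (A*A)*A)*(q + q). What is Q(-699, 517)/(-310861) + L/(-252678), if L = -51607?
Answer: 22308003632695501/78547735758 ≈ 2.8401e+5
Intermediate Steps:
Q(A, q) = q*(A + A³)/2 (Q(A, q) = ((A + (A*A)*A)*(q + q))/4 = ((A + A²*A)*(2*q))/4 = ((A + A³)*(2*q))/4 = (2*q*(A + A³))/4 = q*(A + A³)/2)
Q(-699, 517)/(-310861) + L/(-252678) = ((½)*(-699)*517*(1 + (-699)²))/(-310861) - 51607/(-252678) = ((½)*(-699)*517*(1 + 488601))*(-1/310861) - 51607*(-1/252678) = ((½)*(-699)*517*488602)*(-1/310861) + 51607/252678 = -88286228283*(-1/310861) + 51607/252678 = 88286228283/310861 + 51607/252678 = 22308003632695501/78547735758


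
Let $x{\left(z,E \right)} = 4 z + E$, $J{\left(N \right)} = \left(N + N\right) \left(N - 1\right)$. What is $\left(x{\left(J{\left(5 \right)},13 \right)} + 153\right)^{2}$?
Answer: $106276$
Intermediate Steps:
$J{\left(N \right)} = 2 N \left(-1 + N\right)$
$x{\left(z,E \right)} = E + 4 z$
$\left(x{\left(J{\left(5 \right)},13 \right)} + 153\right)^{2} = \left(\left(13 + 4 \cdot 2 \cdot 5 \left(-1 + 5\right)\right) + 153\right)^{2} = \left(\left(13 + 4 \cdot 2 \cdot 5 \cdot 4\right) + 153\right)^{2} = \left(\left(13 + 4 \cdot 40\right) + 153\right)^{2} = \left(\left(13 + 160\right) + 153\right)^{2} = \left(173 + 153\right)^{2} = 326^{2} = 106276$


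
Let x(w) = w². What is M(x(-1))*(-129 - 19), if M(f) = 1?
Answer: -148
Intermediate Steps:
M(x(-1))*(-129 - 19) = 1*(-129 - 19) = 1*(-148) = -148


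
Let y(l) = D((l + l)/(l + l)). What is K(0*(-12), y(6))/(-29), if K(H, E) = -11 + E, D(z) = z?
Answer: 10/29 ≈ 0.34483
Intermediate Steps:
y(l) = 1 (y(l) = (l + l)/(l + l) = (2*l)/((2*l)) = (2*l)*(1/(2*l)) = 1)
K(0*(-12), y(6))/(-29) = (-11 + 1)/(-29) = -1/29*(-10) = 10/29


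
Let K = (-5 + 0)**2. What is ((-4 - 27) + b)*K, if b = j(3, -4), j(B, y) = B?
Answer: -700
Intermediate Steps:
b = 3
K = 25 (K = (-5)**2 = 25)
((-4 - 27) + b)*K = ((-4 - 27) + 3)*25 = (-31 + 3)*25 = -28*25 = -700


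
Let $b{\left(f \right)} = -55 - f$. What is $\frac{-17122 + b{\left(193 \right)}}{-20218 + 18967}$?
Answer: $\frac{1930}{139} \approx 13.885$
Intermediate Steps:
$\frac{-17122 + b{\left(193 \right)}}{-20218 + 18967} = \frac{-17122 - 248}{-20218 + 18967} = \frac{-17122 - 248}{-1251} = \left(-17122 - 248\right) \left(- \frac{1}{1251}\right) = \left(-17370\right) \left(- \frac{1}{1251}\right) = \frac{1930}{139}$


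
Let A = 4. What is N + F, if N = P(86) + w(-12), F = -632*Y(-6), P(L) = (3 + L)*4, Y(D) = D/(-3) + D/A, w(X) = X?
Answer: 28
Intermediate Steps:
Y(D) = -D/12 (Y(D) = D/(-3) + D/4 = D*(-1/3) + D*(1/4) = -D/3 + D/4 = -D/12)
P(L) = 12 + 4*L
F = -316 (F = -(-158)*(-6)/3 = -632*1/2 = -316)
N = 344 (N = (12 + 4*86) - 12 = (12 + 344) - 12 = 356 - 12 = 344)
N + F = 344 - 316 = 28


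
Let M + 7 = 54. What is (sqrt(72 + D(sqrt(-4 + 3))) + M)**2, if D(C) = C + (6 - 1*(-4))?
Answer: (47 + sqrt(82 + I))**2 ≈ 3142.2 + 6.19*I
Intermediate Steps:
M = 47 (M = -7 + 54 = 47)
D(C) = 10 + C (D(C) = C + (6 + 4) = C + 10 = 10 + C)
(sqrt(72 + D(sqrt(-4 + 3))) + M)**2 = (sqrt(72 + (10 + sqrt(-4 + 3))) + 47)**2 = (sqrt(72 + (10 + sqrt(-1))) + 47)**2 = (sqrt(72 + (10 + I)) + 47)**2 = (sqrt(82 + I) + 47)**2 = (47 + sqrt(82 + I))**2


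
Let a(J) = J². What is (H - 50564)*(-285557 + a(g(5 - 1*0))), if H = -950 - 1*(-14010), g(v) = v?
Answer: 10708592128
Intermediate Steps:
H = 13060 (H = -950 + 14010 = 13060)
(H - 50564)*(-285557 + a(g(5 - 1*0))) = (13060 - 50564)*(-285557 + (5 - 1*0)²) = -37504*(-285557 + (5 + 0)²) = -37504*(-285557 + 5²) = -37504*(-285557 + 25) = -37504*(-285532) = 10708592128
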